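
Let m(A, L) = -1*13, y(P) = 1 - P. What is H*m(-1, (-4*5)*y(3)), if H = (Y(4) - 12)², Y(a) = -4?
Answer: -3328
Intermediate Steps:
m(A, L) = -13
H = 256 (H = (-4 - 12)² = (-16)² = 256)
H*m(-1, (-4*5)*y(3)) = 256*(-13) = -3328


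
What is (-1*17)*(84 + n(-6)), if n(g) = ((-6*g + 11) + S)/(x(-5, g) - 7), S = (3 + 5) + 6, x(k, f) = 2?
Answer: -6103/5 ≈ -1220.6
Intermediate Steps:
S = 14 (S = 8 + 6 = 14)
n(g) = -5 + 6*g/5 (n(g) = ((-6*g + 11) + 14)/(2 - 7) = ((11 - 6*g) + 14)/(-5) = (25 - 6*g)*(-⅕) = -5 + 6*g/5)
(-1*17)*(84 + n(-6)) = (-1*17)*(84 + (-5 + (6/5)*(-6))) = -17*(84 + (-5 - 36/5)) = -17*(84 - 61/5) = -17*359/5 = -6103/5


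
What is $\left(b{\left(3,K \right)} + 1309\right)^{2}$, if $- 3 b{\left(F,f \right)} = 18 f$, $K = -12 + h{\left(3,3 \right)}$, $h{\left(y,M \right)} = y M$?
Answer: $1760929$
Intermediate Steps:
$h{\left(y,M \right)} = M y$
$K = -3$ ($K = -12 + 3 \cdot 3 = -12 + 9 = -3$)
$b{\left(F,f \right)} = - 6 f$ ($b{\left(F,f \right)} = - \frac{18 f}{3} = - 6 f$)
$\left(b{\left(3,K \right)} + 1309\right)^{2} = \left(\left(-6\right) \left(-3\right) + 1309\right)^{2} = \left(18 + 1309\right)^{2} = 1327^{2} = 1760929$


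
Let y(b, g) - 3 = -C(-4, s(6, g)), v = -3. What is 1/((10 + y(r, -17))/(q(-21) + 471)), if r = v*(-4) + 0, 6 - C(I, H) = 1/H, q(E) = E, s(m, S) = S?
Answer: 3825/59 ≈ 64.831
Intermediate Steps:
C(I, H) = 6 - 1/H
r = 12 (r = -3*(-4) + 0 = 12 + 0 = 12)
y(b, g) = -3 + 1/g (y(b, g) = 3 - (6 - 1/g) = 3 + (-6 + 1/g) = -3 + 1/g)
1/((10 + y(r, -17))/(q(-21) + 471)) = 1/((10 + (-3 + 1/(-17)))/(-21 + 471)) = 1/((10 + (-3 - 1/17))/450) = 1/((10 - 52/17)*(1/450)) = 1/((118/17)*(1/450)) = 1/(59/3825) = 3825/59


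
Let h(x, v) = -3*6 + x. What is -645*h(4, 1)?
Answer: 9030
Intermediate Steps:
h(x, v) = -18 + x
-645*h(4, 1) = -645*(-18 + 4) = -645*(-14) = 9030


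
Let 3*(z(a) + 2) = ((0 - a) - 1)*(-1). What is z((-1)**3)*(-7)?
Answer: 14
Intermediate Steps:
z(a) = -5/3 + a/3 (z(a) = -2 + (((0 - a) - 1)*(-1))/3 = -2 + ((-a - 1)*(-1))/3 = -2 + ((-1 - a)*(-1))/3 = -2 + (1 + a)/3 = -2 + (1/3 + a/3) = -5/3 + a/3)
z((-1)**3)*(-7) = (-5/3 + (1/3)*(-1)**3)*(-7) = (-5/3 + (1/3)*(-1))*(-7) = (-5/3 - 1/3)*(-7) = -2*(-7) = 14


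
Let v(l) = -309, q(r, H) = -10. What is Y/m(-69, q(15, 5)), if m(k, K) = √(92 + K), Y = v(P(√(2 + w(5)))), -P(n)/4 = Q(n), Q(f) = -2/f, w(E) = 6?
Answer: -309*√82/82 ≈ -34.123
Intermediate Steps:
P(n) = 8/n (P(n) = -(-8)/n = 8/n)
Y = -309
Y/m(-69, q(15, 5)) = -309/√(92 - 10) = -309*√82/82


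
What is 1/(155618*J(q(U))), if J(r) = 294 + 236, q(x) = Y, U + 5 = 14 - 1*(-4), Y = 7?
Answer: 1/82477540 ≈ 1.2125e-8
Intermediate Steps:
U = 13 (U = -5 + (14 - 1*(-4)) = -5 + (14 + 4) = -5 + 18 = 13)
q(x) = 7
J(r) = 530
1/(155618*J(q(U))) = 1/(155618*530) = (1/155618)*(1/530) = 1/82477540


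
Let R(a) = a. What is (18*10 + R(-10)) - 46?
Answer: 124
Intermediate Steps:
(18*10 + R(-10)) - 46 = (18*10 - 10) - 46 = (180 - 10) - 46 = 170 - 46 = 124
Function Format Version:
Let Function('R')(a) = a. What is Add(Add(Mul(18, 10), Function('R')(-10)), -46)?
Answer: 124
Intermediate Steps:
Add(Add(Mul(18, 10), Function('R')(-10)), -46) = Add(Add(Mul(18, 10), -10), -46) = Add(Add(180, -10), -46) = Add(170, -46) = 124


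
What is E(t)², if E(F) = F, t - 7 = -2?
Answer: 25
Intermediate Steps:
t = 5 (t = 7 - 2 = 5)
E(t)² = 5² = 25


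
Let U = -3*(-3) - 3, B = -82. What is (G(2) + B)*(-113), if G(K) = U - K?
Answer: 8814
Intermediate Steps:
U = 6 (U = 9 - 3 = 6)
G(K) = 6 - K
(G(2) + B)*(-113) = ((6 - 1*2) - 82)*(-113) = ((6 - 2) - 82)*(-113) = (4 - 82)*(-113) = -78*(-113) = 8814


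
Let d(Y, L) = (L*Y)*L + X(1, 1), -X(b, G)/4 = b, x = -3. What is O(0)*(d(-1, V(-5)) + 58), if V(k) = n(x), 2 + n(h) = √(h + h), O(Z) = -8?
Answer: -448 - 32*I*√6 ≈ -448.0 - 78.384*I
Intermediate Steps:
n(h) = -2 + √2*√h (n(h) = -2 + √(h + h) = -2 + √(2*h) = -2 + √2*√h)
X(b, G) = -4*b
V(k) = -2 + I*√6 (V(k) = -2 + √2*√(-3) = -2 + √2*(I*√3) = -2 + I*√6)
d(Y, L) = -4 + Y*L² (d(Y, L) = (L*Y)*L - 4*1 = Y*L² - 4 = -4 + Y*L²)
O(0)*(d(-1, V(-5)) + 58) = -8*((-4 - (-2 + I*√6)²) + 58) = -8*(54 - (-2 + I*√6)²) = -432 + 8*(-2 + I*√6)²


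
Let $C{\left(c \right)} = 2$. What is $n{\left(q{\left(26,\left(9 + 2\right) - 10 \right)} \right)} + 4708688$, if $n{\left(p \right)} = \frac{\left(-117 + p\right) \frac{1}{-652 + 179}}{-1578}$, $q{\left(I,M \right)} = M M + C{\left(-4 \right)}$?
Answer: $\frac{585756078493}{124399} \approx 4.7087 \cdot 10^{6}$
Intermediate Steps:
$q{\left(I,M \right)} = 2 + M^{2}$ ($q{\left(I,M \right)} = M M + 2 = M^{2} + 2 = 2 + M^{2}$)
$n{\left(p \right)} = - \frac{39}{248798} + \frac{p}{746394}$ ($n{\left(p \right)} = \frac{-117 + p}{-473} \left(- \frac{1}{1578}\right) = \left(-117 + p\right) \left(- \frac{1}{473}\right) \left(- \frac{1}{1578}\right) = \left(\frac{117}{473} - \frac{p}{473}\right) \left(- \frac{1}{1578}\right) = - \frac{39}{248798} + \frac{p}{746394}$)
$n{\left(q{\left(26,\left(9 + 2\right) - 10 \right)} \right)} + 4708688 = \left(- \frac{39}{248798} + \frac{2 + \left(\left(9 + 2\right) - 10\right)^{2}}{746394}\right) + 4708688 = \left(- \frac{39}{248798} + \frac{2 + \left(11 - 10\right)^{2}}{746394}\right) + 4708688 = \left(- \frac{39}{248798} + \frac{2 + 1^{2}}{746394}\right) + 4708688 = \left(- \frac{39}{248798} + \frac{2 + 1}{746394}\right) + 4708688 = \left(- \frac{39}{248798} + \frac{1}{746394} \cdot 3\right) + 4708688 = \left(- \frac{39}{248798} + \frac{1}{248798}\right) + 4708688 = - \frac{19}{124399} + 4708688 = \frac{585756078493}{124399}$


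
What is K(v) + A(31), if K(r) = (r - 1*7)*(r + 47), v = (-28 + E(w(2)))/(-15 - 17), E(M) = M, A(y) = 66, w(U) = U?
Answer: -58839/256 ≈ -229.84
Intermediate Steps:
v = 13/16 (v = (-28 + 2)/(-15 - 17) = -26/(-32) = -26*(-1/32) = 13/16 ≈ 0.81250)
K(r) = (-7 + r)*(47 + r) (K(r) = (r - 7)*(47 + r) = (-7 + r)*(47 + r))
K(v) + A(31) = (-329 + (13/16)**2 + 40*(13/16)) + 66 = (-329 + 169/256 + 65/2) + 66 = -75735/256 + 66 = -58839/256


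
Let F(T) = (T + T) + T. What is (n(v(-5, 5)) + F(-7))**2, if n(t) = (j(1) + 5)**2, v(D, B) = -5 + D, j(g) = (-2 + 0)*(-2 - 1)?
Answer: 10000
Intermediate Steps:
j(g) = 6 (j(g) = -2*(-3) = 6)
n(t) = 121 (n(t) = (6 + 5)**2 = 11**2 = 121)
F(T) = 3*T (F(T) = 2*T + T = 3*T)
(n(v(-5, 5)) + F(-7))**2 = (121 + 3*(-7))**2 = (121 - 21)**2 = 100**2 = 10000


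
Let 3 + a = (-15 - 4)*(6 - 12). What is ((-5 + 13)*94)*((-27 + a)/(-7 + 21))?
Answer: 4512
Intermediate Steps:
a = 111 (a = -3 + (-15 - 4)*(6 - 12) = -3 - 19*(-6) = -3 + 114 = 111)
((-5 + 13)*94)*((-27 + a)/(-7 + 21)) = ((-5 + 13)*94)*((-27 + 111)/(-7 + 21)) = (8*94)*(84/14) = 752*(84*(1/14)) = 752*6 = 4512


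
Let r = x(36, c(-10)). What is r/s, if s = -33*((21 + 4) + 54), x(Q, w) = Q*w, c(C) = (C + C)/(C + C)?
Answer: -12/869 ≈ -0.013809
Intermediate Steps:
c(C) = 1 (c(C) = (2*C)/((2*C)) = (2*C)*(1/(2*C)) = 1)
r = 36 (r = 36*1 = 36)
s = -2607 (s = -33*(25 + 54) = -33*79 = -2607)
r/s = 36/(-2607) = 36*(-1/2607) = -12/869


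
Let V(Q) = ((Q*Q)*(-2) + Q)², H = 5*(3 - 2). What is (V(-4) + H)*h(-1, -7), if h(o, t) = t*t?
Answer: 63749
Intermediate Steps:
h(o, t) = t²
H = 5 (H = 5*1 = 5)
V(Q) = (Q - 2*Q²)² (V(Q) = (Q²*(-2) + Q)² = (-2*Q² + Q)² = (Q - 2*Q²)²)
(V(-4) + H)*h(-1, -7) = ((-4)²*(-1 + 2*(-4))² + 5)*(-7)² = (16*(-1 - 8)² + 5)*49 = (16*(-9)² + 5)*49 = (16*81 + 5)*49 = (1296 + 5)*49 = 1301*49 = 63749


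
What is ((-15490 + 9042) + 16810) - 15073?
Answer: -4711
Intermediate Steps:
((-15490 + 9042) + 16810) - 15073 = (-6448 + 16810) - 15073 = 10362 - 15073 = -4711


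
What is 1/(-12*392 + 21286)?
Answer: 1/16582 ≈ 6.0306e-5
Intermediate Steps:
1/(-12*392 + 21286) = 1/(-4704 + 21286) = 1/16582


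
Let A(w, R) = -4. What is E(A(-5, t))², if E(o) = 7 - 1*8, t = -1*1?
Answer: 1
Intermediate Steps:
t = -1
E(o) = -1 (E(o) = 7 - 8 = -1)
E(A(-5, t))² = (-1)² = 1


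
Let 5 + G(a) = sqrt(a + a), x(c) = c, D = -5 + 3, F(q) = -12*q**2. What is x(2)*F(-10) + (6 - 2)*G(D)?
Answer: -2420 + 8*I ≈ -2420.0 + 8.0*I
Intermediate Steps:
D = -2
G(a) = -5 + sqrt(2)*sqrt(a) (G(a) = -5 + sqrt(a + a) = -5 + sqrt(2*a) = -5 + sqrt(2)*sqrt(a))
x(2)*F(-10) + (6 - 2)*G(D) = 2*(-12*(-10)**2) + (6 - 2)*(-5 + sqrt(2)*sqrt(-2)) = 2*(-12*100) + 4*(-5 + sqrt(2)*(I*sqrt(2))) = 2*(-1200) + 4*(-5 + 2*I) = -2400 + (-20 + 8*I) = -2420 + 8*I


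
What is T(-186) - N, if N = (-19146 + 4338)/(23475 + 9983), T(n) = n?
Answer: -3104190/16729 ≈ -185.56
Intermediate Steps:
N = -7404/16729 (N = -14808/33458 = -14808*1/33458 = -7404/16729 ≈ -0.44258)
T(-186) - N = -186 - 1*(-7404/16729) = -186 + 7404/16729 = -3104190/16729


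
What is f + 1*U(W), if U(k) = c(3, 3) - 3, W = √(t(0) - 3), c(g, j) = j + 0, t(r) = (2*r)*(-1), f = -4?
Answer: -4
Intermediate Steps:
t(r) = -2*r
c(g, j) = j
W = I*√3 (W = √(-2*0 - 3) = √(0 - 3) = √(-3) = I*√3 ≈ 1.732*I)
U(k) = 0 (U(k) = 3 - 3 = 0)
f + 1*U(W) = -4 + 1*0 = -4 + 0 = -4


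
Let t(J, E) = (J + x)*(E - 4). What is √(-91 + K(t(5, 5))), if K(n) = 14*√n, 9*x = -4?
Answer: √(-819 + 42*√41)/3 ≈ 7.8178*I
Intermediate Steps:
x = -4/9 (x = (⅑)*(-4) = -4/9 ≈ -0.44444)
t(J, E) = (-4 + E)*(-4/9 + J) (t(J, E) = (J - 4/9)*(E - 4) = (-4/9 + J)*(-4 + E) = (-4 + E)*(-4/9 + J))
√(-91 + K(t(5, 5))) = √(-91 + 14*√(16/9 - 4*5 - 4/9*5 + 5*5)) = √(-91 + 14*√(16/9 - 20 - 20/9 + 25)) = √(-91 + 14*√(41/9)) = √(-91 + 14*(√41/3)) = √(-91 + 14*√41/3)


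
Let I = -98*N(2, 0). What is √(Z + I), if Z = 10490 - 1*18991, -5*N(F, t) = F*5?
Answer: I*√8305 ≈ 91.132*I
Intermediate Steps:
N(F, t) = -F (N(F, t) = -F*5/5 = -F)
Z = -8501 (Z = 10490 - 18991 = -8501)
I = 196 (I = -(-98)*2 = -98*(-2) = 196)
√(Z + I) = √(-8501 + 196) = √(-8305) = I*√8305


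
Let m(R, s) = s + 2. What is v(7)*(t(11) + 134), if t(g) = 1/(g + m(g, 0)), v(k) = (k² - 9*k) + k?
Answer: -12201/13 ≈ -938.54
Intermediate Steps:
m(R, s) = 2 + s
v(k) = k² - 8*k
t(g) = 1/(2 + g) (t(g) = 1/(g + (2 + 0)) = 1/(g + 2) = 1/(2 + g))
v(7)*(t(11) + 134) = (7*(-8 + 7))*(1/(2 + 11) + 134) = (7*(-1))*(1/13 + 134) = -7*(1/13 + 134) = -7*1743/13 = -12201/13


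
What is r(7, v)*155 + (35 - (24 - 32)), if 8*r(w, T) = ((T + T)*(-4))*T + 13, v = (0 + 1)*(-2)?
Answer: -2601/8 ≈ -325.13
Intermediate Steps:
v = -2 (v = 1*(-2) = -2)
r(w, T) = 13/8 - T² (r(w, T) = (((T + T)*(-4))*T + 13)/8 = (((2*T)*(-4))*T + 13)/8 = ((-8*T)*T + 13)/8 = (-8*T² + 13)/8 = (13 - 8*T²)/8 = 13/8 - T²)
r(7, v)*155 + (35 - (24 - 32)) = (13/8 - 1*(-2)²)*155 + (35 - (24 - 32)) = (13/8 - 1*4)*155 + (35 - 1*(-8)) = (13/8 - 4)*155 + (35 + 8) = -19/8*155 + 43 = -2945/8 + 43 = -2601/8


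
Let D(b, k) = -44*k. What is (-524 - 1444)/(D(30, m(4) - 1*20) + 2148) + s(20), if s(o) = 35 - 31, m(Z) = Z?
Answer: 2360/713 ≈ 3.3100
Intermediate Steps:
s(o) = 4
(-524 - 1444)/(D(30, m(4) - 1*20) + 2148) + s(20) = (-524 - 1444)/(-44*(4 - 1*20) + 2148) + 4 = -1968/(-44*(4 - 20) + 2148) + 4 = -1968/(-44*(-16) + 2148) + 4 = -1968/(704 + 2148) + 4 = -1968/2852 + 4 = -1968*1/2852 + 4 = -492/713 + 4 = 2360/713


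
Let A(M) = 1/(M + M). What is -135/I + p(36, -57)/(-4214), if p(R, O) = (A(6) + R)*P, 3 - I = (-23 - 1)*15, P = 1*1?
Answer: -2327953/6118728 ≈ -0.38046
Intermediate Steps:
A(M) = 1/(2*M)
P = 1
I = 363 (I = 3 - (-23 - 1)*15 = 3 - (-24)*15 = 3 - 1*(-360) = 3 + 360 = 363)
p(R, O) = 1/12 + R (p(R, O) = ((½)/6 + R)*1 = ((½)*(⅙) + R)*1 = (1/12 + R)*1 = 1/12 + R)
-135/I + p(36, -57)/(-4214) = -135/363 + (1/12 + 36)/(-4214) = -135*1/363 + (433/12)*(-1/4214) = -45/121 - 433/50568 = -2327953/6118728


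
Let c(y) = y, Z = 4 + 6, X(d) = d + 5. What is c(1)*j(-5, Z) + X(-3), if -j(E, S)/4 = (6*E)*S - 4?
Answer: 1218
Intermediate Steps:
X(d) = 5 + d
Z = 10
j(E, S) = 16 - 24*E*S (j(E, S) = -4*((6*E)*S - 4) = -4*(6*E*S - 4) = -4*(-4 + 6*E*S) = 16 - 24*E*S)
c(1)*j(-5, Z) + X(-3) = 1*(16 - 24*(-5)*10) + (5 - 3) = 1*(16 + 1200) + 2 = 1*1216 + 2 = 1216 + 2 = 1218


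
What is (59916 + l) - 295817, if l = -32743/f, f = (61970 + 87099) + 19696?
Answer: -39811865008/168765 ≈ -2.3590e+5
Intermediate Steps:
f = 168765 (f = 149069 + 19696 = 168765)
l = -32743/168765 ≈ -0.19402
(59916 + l) - 295817 = (59916 - 32743/168765) - 295817 = 10111690997/168765 - 295817 = -39811865008/168765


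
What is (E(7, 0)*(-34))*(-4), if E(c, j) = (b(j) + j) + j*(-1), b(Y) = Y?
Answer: 0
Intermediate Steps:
E(c, j) = j (E(c, j) = (j + j) + j*(-1) = 2*j - j = j)
(E(7, 0)*(-34))*(-4) = (0*(-34))*(-4) = 0*(-4) = 0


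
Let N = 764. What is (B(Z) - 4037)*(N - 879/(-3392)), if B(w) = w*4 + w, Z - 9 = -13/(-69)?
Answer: -713893801561/234048 ≈ -3.0502e+6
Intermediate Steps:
Z = 634/69 (Z = 9 - 13/(-69) = 9 - 13*(-1/69) = 9 + 13/69 = 634/69 ≈ 9.1884)
B(w) = 5*w (B(w) = 4*w + w = 5*w)
(B(Z) - 4037)*(N - 879/(-3392)) = (5*(634/69) - 4037)*(764 - 879/(-3392)) = (3170/69 - 4037)*(764 - 879*(-1/3392)) = -275383*(764 + 879/3392)/69 = -275383/69*2592367/3392 = -713893801561/234048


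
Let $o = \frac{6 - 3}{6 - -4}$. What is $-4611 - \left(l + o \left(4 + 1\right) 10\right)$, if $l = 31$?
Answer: $-4657$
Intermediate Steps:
$o = \frac{3}{10}$ ($o = \frac{3}{6 + 4} = \frac{3}{10} \approx 0.3$)
$-4611 - \left(l + o \left(4 + 1\right) 10\right) = -4611 - \left(31 + \frac{3 \left(4 + 1\right)}{10} \cdot 10\right) = -4611 - \left(31 + \frac{3}{10} \cdot 5 \cdot 10\right) = -4611 - \left(31 + \frac{3}{2} \cdot 10\right) = -4611 - \left(31 + 15\right) = -4611 - 46 = -4657$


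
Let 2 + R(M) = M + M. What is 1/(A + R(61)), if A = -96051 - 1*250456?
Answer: -1/346387 ≈ -2.8869e-6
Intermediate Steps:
R(M) = -2 + 2*M (R(M) = -2 + (M + M) = -2 + 2*M)
A = -346507 (A = -96051 - 250456 = -346507)
1/(A + R(61)) = 1/(-346507 + (-2 + 2*61)) = 1/(-346507 + (-2 + 122)) = 1/(-346507 + 120) = 1/(-346387) = -1/346387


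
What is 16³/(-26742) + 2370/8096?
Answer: 7554331/54125808 ≈ 0.13957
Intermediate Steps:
16³/(-26742) + 2370/8096 = 4096*(-1/26742) + 2370*(1/8096) = -2048/13371 + 1185/4048 = 7554331/54125808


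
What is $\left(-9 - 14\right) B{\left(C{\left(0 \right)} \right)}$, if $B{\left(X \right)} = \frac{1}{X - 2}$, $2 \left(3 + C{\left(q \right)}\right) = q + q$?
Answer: $\frac{23}{5} \approx 4.6$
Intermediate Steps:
$C{\left(q \right)} = -3 + q$ ($C{\left(q \right)} = -3 + \frac{q + q}{2} = -3 + \frac{2 q}{2} = -3 + q$)
$B{\left(X \right)} = \frac{1}{-2 + X}$
$\left(-9 - 14\right) B{\left(C{\left(0 \right)} \right)} = \frac{-9 - 14}{-2 + \left(-3 + 0\right)} = - \frac{23}{-2 - 3} = - \frac{23}{-5} = \left(-23\right) \left(- \frac{1}{5}\right) = \frac{23}{5}$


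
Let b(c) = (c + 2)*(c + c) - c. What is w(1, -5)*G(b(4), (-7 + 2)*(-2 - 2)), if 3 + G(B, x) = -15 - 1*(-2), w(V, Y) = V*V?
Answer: -16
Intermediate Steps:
w(V, Y) = V**2
b(c) = -c + 2*c*(2 + c) (b(c) = (2 + c)*(2*c) - c = 2*c*(2 + c) - c = -c + 2*c*(2 + c))
G(B, x) = -16 (G(B, x) = -3 + (-15 - 1*(-2)) = -3 + (-15 + 2) = -3 - 13 = -16)
w(1, -5)*G(b(4), (-7 + 2)*(-2 - 2)) = 1**2*(-16) = 1*(-16) = -16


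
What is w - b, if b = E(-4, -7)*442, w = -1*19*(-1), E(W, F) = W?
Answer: 1787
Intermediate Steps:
w = 19 (w = -19*(-1) = 19)
b = -1768 (b = -4*442 = -1768)
w - b = 19 - 1*(-1768) = 19 + 1768 = 1787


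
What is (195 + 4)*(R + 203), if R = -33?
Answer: 33830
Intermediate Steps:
(195 + 4)*(R + 203) = (195 + 4)*(-33 + 203) = 199*170 = 33830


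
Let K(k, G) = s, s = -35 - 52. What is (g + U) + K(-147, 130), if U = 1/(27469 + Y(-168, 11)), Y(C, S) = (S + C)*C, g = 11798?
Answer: 630578796/53845 ≈ 11711.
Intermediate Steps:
s = -87
K(k, G) = -87
Y(C, S) = C*(C + S) (Y(C, S) = (C + S)*C = C*(C + S))
U = 1/53845 (U = 1/(27469 - 168*(-168 + 11)) = 1/(27469 - 168*(-157)) = 1/(27469 + 26376) = 1/53845 ≈ 1.8572e-5)
(g + U) + K(-147, 130) = (11798 + 1/53845) - 87 = 635263311/53845 - 87 = 630578796/53845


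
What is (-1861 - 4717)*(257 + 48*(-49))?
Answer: 13780910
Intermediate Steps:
(-1861 - 4717)*(257 + 48*(-49)) = -6578*(257 - 2352) = -6578*(-2095) = 13780910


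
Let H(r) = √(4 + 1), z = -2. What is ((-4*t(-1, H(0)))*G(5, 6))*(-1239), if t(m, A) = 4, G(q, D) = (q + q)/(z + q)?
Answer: 66080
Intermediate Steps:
G(q, D) = 2*q/(-2 + q) (G(q, D) = (q + q)/(-2 + q) = (2*q)/(-2 + q) = 2*q/(-2 + q))
H(r) = √5
((-4*t(-1, H(0)))*G(5, 6))*(-1239) = ((-4*4)*(2*5/(-2 + 5)))*(-1239) = -32*5/3*(-1239) = -16*10/3*(-1239) = -160/3*(-1239) = 66080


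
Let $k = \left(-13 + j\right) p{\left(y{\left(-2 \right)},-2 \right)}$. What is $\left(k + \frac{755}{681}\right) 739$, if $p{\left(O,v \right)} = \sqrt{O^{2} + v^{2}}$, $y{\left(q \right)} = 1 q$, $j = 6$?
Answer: $\frac{557945}{681} - 10346 \sqrt{2} \approx -13812.0$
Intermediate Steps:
$y{\left(q \right)} = q$
$k = - 14 \sqrt{2}$ ($k = \left(-13 + 6\right) \sqrt{\left(-2\right)^{2} + \left(-2\right)^{2}} = - 7 \sqrt{4 + 4} = - 7 \sqrt{8} = - 7 \cdot 2 \sqrt{2} = - 14 \sqrt{2} \approx -19.799$)
$\left(k + \frac{755}{681}\right) 739 = \left(- 14 \sqrt{2} + \frac{755}{681}\right) 739 = \left(\frac{755}{681} - 14 \sqrt{2}\right) 739 = \frac{557945}{681} - 10346 \sqrt{2}$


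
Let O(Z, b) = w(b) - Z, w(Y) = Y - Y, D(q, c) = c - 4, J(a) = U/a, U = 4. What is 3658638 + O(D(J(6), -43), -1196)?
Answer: 3658685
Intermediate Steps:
J(a) = 4/a
D(q, c) = -4 + c
w(Y) = 0
O(Z, b) = -Z (O(Z, b) = 0 - Z = -Z)
3658638 + O(D(J(6), -43), -1196) = 3658638 - (-4 - 43) = 3658638 - 1*(-47) = 3658638 + 47 = 3658685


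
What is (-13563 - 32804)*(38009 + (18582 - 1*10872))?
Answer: -2119852873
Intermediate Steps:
(-13563 - 32804)*(38009 + (18582 - 1*10872)) = -46367*(38009 + (18582 - 10872)) = -46367*(38009 + 7710) = -46367*45719 = -2119852873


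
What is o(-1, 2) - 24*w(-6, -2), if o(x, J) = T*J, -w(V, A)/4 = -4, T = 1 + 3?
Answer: -376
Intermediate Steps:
T = 4
w(V, A) = 16 (w(V, A) = -4*(-4) = 16)
o(x, J) = 4*J
o(-1, 2) - 24*w(-6, -2) = 4*2 - 24*16 = 8 - 384 = -376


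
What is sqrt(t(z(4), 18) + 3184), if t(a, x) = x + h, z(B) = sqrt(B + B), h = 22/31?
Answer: 2*sqrt(769451)/31 ≈ 56.592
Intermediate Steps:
h = 22/31 (h = 22*(1/31) = 22/31 ≈ 0.70968)
z(B) = sqrt(2)*sqrt(B) (z(B) = sqrt(2*B) = sqrt(2)*sqrt(B))
t(a, x) = 22/31 + x (t(a, x) = x + 22/31 = 22/31 + x)
sqrt(t(z(4), 18) + 3184) = sqrt((22/31 + 18) + 3184) = sqrt(580/31 + 3184) = sqrt(99284/31) = 2*sqrt(769451)/31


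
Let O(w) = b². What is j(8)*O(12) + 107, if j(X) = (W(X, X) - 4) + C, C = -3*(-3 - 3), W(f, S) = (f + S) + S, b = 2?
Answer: 259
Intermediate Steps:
W(f, S) = f + 2*S (W(f, S) = (S + f) + S = f + 2*S)
O(w) = 4 (O(w) = 2² = 4)
C = 18 (C = -3*(-6) = 18)
j(X) = 14 + 3*X (j(X) = ((X + 2*X) - 4) + 18 = (3*X - 4) + 18 = (-4 + 3*X) + 18 = 14 + 3*X)
j(8)*O(12) + 107 = (14 + 3*8)*4 + 107 = (14 + 24)*4 + 107 = 38*4 + 107 = 152 + 107 = 259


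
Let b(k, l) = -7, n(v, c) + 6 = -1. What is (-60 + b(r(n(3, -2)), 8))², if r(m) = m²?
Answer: 4489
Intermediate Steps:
n(v, c) = -7 (n(v, c) = -6 - 1 = -7)
(-60 + b(r(n(3, -2)), 8))² = (-60 - 7)² = (-67)² = 4489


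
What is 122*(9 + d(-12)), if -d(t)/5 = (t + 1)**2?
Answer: -72712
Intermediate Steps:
d(t) = -5*(1 + t)**2 (d(t) = -5*(t + 1)**2 = -5*(1 + t)**2)
122*(9 + d(-12)) = 122*(9 - 5*(1 - 12)**2) = 122*(9 - 5*(-11)**2) = 122*(9 - 5*121) = 122*(9 - 605) = 122*(-596) = -72712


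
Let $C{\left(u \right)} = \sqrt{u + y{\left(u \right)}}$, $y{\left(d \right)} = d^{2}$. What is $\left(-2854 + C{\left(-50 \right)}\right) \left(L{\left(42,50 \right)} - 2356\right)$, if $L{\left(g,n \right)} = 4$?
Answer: $6712608 - 82320 \sqrt{2} \approx 6.5962 \cdot 10^{6}$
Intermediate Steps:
$C{\left(u \right)} = \sqrt{u + u^{2}}$
$\left(-2854 + C{\left(-50 \right)}\right) \left(L{\left(42,50 \right)} - 2356\right) = \left(-2854 + \sqrt{- 50 \left(1 - 50\right)}\right) \left(4 - 2356\right) = \left(-2854 + \sqrt{\left(-50\right) \left(-49\right)}\right) \left(-2352\right) = \left(-2854 + \sqrt{2450}\right) \left(-2352\right) = \left(-2854 + 35 \sqrt{2}\right) \left(-2352\right) = 6712608 - 82320 \sqrt{2}$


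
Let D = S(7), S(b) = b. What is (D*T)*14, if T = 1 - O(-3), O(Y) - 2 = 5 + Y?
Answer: -294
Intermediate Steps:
O(Y) = 7 + Y (O(Y) = 2 + (5 + Y) = 7 + Y)
D = 7
T = -3 (T = 1 - (7 - 3) = 1 - 1*4 = 1 - 4 = -3)
(D*T)*14 = (7*(-3))*14 = -21*14 = -294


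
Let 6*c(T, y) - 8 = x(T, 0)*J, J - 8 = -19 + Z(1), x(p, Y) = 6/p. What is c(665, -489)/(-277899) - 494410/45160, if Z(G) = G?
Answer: -5482104554557/500741761716 ≈ -10.948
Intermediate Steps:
J = -10 (J = 8 + (-19 + 1) = 8 - 18 = -10)
c(T, y) = 4/3 - 10/T (c(T, y) = 4/3 + ((6/T)*(-10))/6 = 4/3 + (-60/T)/6 = 4/3 - 10/T)
c(665, -489)/(-277899) - 494410/45160 = (4/3 - 10/665)/(-277899) - 494410/45160 = (4/3 - 10*1/665)*(-1/277899) - 494410*1/45160 = (4/3 - 2/133)*(-1/277899) - 49441/4516 = (526/399)*(-1/277899) - 49441/4516 = -526/110881701 - 49441/4516 = -5482104554557/500741761716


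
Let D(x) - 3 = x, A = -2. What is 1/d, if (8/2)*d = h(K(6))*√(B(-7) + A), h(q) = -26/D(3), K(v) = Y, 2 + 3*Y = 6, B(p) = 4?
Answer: -6*√2/13 ≈ -0.65271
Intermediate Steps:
D(x) = 3 + x
Y = 4/3 (Y = -⅔ + (⅓)*6 = -⅔ + 2 = 4/3 ≈ 1.3333)
K(v) = 4/3
h(q) = -13/3 (h(q) = -26/(3 + 3) = -26/6 = -26*⅙ = -13/3)
d = -13*√2/12 (d = (-13*√(4 - 2)/3)/4 = (-13*√2/3)/4 = -13*√2/12 ≈ -1.5321)
1/d = 1/(-13*√2/12) = -6*√2/13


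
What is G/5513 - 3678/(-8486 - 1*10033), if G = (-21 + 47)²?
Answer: 10931886/34031749 ≈ 0.32123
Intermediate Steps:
G = 676 (G = 26² = 676)
G/5513 - 3678/(-8486 - 1*10033) = 676/5513 - 3678/(-8486 - 1*10033) = 676*(1/5513) - 3678/(-8486 - 10033) = 676/5513 - 3678/(-18519) = 676/5513 - 3678*(-1/18519) = 676/5513 + 1226/6173 = 10931886/34031749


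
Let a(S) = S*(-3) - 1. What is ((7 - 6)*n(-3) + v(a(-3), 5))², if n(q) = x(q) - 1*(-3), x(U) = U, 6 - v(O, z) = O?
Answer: 4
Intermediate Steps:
a(S) = -1 - 3*S (a(S) = -3*S - 1 = -1 - 3*S)
v(O, z) = 6 - O
n(q) = 3 + q (n(q) = q - 1*(-3) = q + 3 = 3 + q)
((7 - 6)*n(-3) + v(a(-3), 5))² = ((7 - 6)*(3 - 3) + (6 - (-1 - 3*(-3))))² = (1*0 + (6 - (-1 + 9)))² = (0 + (6 - 1*8))² = (0 + (6 - 8))² = (0 - 2)² = (-2)² = 4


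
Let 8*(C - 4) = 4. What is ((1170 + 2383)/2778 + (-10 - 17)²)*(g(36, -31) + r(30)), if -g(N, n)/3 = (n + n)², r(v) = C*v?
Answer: -7707088285/926 ≈ -8.3230e+6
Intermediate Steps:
C = 9/2 (C = 4 + (⅛)*4 = 4 + ½ = 9/2 ≈ 4.5000)
r(v) = 9*v/2
g(N, n) = -12*n² (g(N, n) = -3*(n + n)² = -3*4*n² = -12*n²)
((1170 + 2383)/2778 + (-10 - 17)²)*(g(36, -31) + r(30)) = ((1170 + 2383)/2778 + (-10 - 17)²)*(-12*(-31)² + (9/2)*30) = (3553*(1/2778) + (-27)²)*(-12*961 + 135) = (3553/2778 + 729)*(-11532 + 135) = (2028715/2778)*(-11397) = -7707088285/926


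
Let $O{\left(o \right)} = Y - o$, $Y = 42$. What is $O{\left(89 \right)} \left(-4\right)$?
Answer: $188$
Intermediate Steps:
$O{\left(o \right)} = 42 - o$
$O{\left(89 \right)} \left(-4\right) = \left(42 - 89\right) \left(-4\right) = \left(-47\right) \left(-4\right) = 188$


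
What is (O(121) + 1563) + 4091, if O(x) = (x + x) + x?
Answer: 6017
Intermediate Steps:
O(x) = 3*x (O(x) = 2*x + x = 3*x)
(O(121) + 1563) + 4091 = (3*121 + 1563) + 4091 = (363 + 1563) + 4091 = 1926 + 4091 = 6017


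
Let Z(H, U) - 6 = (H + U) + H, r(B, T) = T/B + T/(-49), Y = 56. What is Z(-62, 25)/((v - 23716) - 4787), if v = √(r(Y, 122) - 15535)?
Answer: 519552684/159237562685 + 1302*I*√3044921/159237562685 ≈ 0.0032628 + 1.4268e-5*I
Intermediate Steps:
r(B, T) = -T/49 + T/B (r(B, T) = T/B + T*(-1/49) = T/B - T/49 = -T/49 + T/B)
Z(H, U) = 6 + U + 2*H (Z(H, U) = 6 + ((H + U) + H) = 6 + (U + 2*H) = 6 + U + 2*H)
v = I*√3044921/14 (v = √((-1/49*122 + 122/56) - 15535) = √((-122/49 + 122*(1/56)) - 15535) = √((-122/49 + 61/28) - 15535) = √(-61/196 - 15535) = √(-3044921/196) = I*√3044921/14 ≈ 124.64*I)
Z(-62, 25)/((v - 23716) - 4787) = (6 + 25 + 2*(-62))/((I*√3044921/14 - 23716) - 4787) = (6 + 25 - 124)/((-23716 + I*√3044921/14) - 4787) = -93/(-28503 + I*√3044921/14)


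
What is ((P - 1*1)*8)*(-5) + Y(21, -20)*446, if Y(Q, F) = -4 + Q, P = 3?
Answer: 7502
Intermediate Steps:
((P - 1*1)*8)*(-5) + Y(21, -20)*446 = ((3 - 1*1)*8)*(-5) + (-4 + 21)*446 = ((3 - 1)*8)*(-5) + 17*446 = (2*8)*(-5) + 7582 = 16*(-5) + 7582 = -80 + 7582 = 7502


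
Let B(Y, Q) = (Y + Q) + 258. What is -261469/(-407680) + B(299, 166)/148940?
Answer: 30183035/46707584 ≈ 0.64621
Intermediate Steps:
B(Y, Q) = 258 + Q + Y (B(Y, Q) = (Q + Y) + 258 = 258 + Q + Y)
-261469/(-407680) + B(299, 166)/148940 = -261469/(-407680) + (258 + 166 + 299)/148940 = -261469*(-1/407680) + 723*(1/148940) = 20113/31360 + 723/148940 = 30183035/46707584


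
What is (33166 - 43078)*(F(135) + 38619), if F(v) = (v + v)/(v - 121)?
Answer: -382982688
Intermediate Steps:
F(v) = 2*v/(-121 + v) (F(v) = (2*v)/(-121 + v) = 2*v/(-121 + v))
(33166 - 43078)*(F(135) + 38619) = (33166 - 43078)*(2*135/(-121 + 135) + 38619) = -9912*(2*135/14 + 38619) = -9912*(2*135*(1/14) + 38619) = -9912*(135/7 + 38619) = -9912*270468/7 = -382982688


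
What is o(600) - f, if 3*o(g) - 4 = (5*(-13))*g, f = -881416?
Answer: 2605252/3 ≈ 8.6842e+5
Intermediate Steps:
o(g) = 4/3 - 65*g/3 (o(g) = 4/3 + ((5*(-13))*g)/3 = 4/3 + (-65*g)/3 = 4/3 - 65*g/3)
o(600) - f = (4/3 - 65/3*600) - 1*(-881416) = (4/3 - 13000) + 881416 = -38996/3 + 881416 = 2605252/3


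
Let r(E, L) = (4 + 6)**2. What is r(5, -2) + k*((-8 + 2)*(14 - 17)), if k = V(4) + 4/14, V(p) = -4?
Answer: 232/7 ≈ 33.143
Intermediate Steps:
r(E, L) = 100 (r(E, L) = 10**2 = 100)
k = -26/7 (k = -4 + 4/14 = -4 + 4*(1/14) = -4 + 2/7 = -26/7 ≈ -3.7143)
r(5, -2) + k*((-8 + 2)*(14 - 17)) = 100 - 26*(-8 + 2)*(14 - 17)/7 = 100 - (-156)*(-3)/7 = 100 - 26/7*18 = 100 - 468/7 = 232/7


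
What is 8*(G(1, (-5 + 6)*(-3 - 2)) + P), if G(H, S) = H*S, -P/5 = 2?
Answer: -120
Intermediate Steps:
P = -10 (P = -5*2 = -10)
8*(G(1, (-5 + 6)*(-3 - 2)) + P) = 8*(1*((-5 + 6)*(-3 - 2)) - 10) = 8*(1*(1*(-5)) - 10) = 8*(1*(-5) - 10) = 8*(-5 - 10) = 8*(-15) = -120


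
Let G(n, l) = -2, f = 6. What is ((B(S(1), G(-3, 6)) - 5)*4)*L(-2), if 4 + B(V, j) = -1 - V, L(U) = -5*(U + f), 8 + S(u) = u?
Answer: 240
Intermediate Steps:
S(u) = -8 + u
L(U) = -30 - 5*U (L(U) = -5*(U + 6) = -5*(6 + U) = -30 - 5*U)
B(V, j) = -5 - V (B(V, j) = -4 + (-1 - V) = -5 - V)
((B(S(1), G(-3, 6)) - 5)*4)*L(-2) = (((-5 - (-8 + 1)) - 5)*4)*(-30 - 5*(-2)) = (((-5 - 1*(-7)) - 5)*4)*(-30 + 10) = (((-5 + 7) - 5)*4)*(-20) = ((2 - 5)*4)*(-20) = -3*4*(-20) = -12*(-20) = 240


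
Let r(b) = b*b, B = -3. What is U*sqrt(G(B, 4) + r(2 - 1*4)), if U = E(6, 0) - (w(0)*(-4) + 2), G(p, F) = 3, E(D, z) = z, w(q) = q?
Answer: -2*sqrt(7) ≈ -5.2915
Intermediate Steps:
r(b) = b**2
U = -2 (U = 0 - (0*(-4) + 2) = 0 - (0 + 2) = 0 - 1*2 = 0 - 2 = -2)
U*sqrt(G(B, 4) + r(2 - 1*4)) = -2*sqrt(3 + (2 - 1*4)**2) = -2*sqrt(3 + (2 - 4)**2) = -2*sqrt(3 + (-2)**2) = -2*sqrt(3 + 4) = -2*sqrt(7)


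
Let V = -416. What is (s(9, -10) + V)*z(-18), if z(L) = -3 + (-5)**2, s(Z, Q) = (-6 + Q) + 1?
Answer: -9482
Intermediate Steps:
s(Z, Q) = -5 + Q
z(L) = 22 (z(L) = -3 + 25 = 22)
(s(9, -10) + V)*z(-18) = ((-5 - 10) - 416)*22 = (-15 - 416)*22 = -431*22 = -9482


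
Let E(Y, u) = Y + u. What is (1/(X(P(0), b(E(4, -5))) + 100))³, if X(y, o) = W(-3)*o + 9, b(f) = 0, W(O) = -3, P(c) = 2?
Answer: 1/1295029 ≈ 7.7218e-7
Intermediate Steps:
X(y, o) = 9 - 3*o (X(y, o) = -3*o + 9 = 9 - 3*o)
(1/(X(P(0), b(E(4, -5))) + 100))³ = (1/((9 - 3*0) + 100))³ = (1/((9 + 0) + 100))³ = (1/(9 + 100))³ = (1/109)³ = 1/1295029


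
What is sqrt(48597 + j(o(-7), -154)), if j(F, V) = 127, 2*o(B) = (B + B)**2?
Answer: 2*sqrt(12181) ≈ 220.74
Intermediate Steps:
o(B) = 2*B**2 (o(B) = (B + B)**2/2 = (2*B)**2/2 = (4*B**2)/2 = 2*B**2)
sqrt(48597 + j(o(-7), -154)) = sqrt(48597 + 127) = sqrt(48724) = 2*sqrt(12181)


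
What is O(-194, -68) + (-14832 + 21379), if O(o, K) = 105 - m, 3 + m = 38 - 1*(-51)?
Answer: 6566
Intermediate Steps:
m = 86 (m = -3 + (38 - 1*(-51)) = -3 + (38 + 51) = -3 + 89 = 86)
O(o, K) = 19 (O(o, K) = 105 - 1*86 = 105 - 86 = 19)
O(-194, -68) + (-14832 + 21379) = 19 + (-14832 + 21379) = 19 + 6547 = 6566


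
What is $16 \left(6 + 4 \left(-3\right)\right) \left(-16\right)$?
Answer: $1536$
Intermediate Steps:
$16 \left(6 + 4 \left(-3\right)\right) \left(-16\right) = 16 \left(6 - 12\right) \left(-16\right) = 16 \left(-6\right) \left(-16\right) = \left(-96\right) \left(-16\right) = 1536$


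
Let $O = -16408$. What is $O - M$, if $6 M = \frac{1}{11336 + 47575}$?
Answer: $- \frac{5799670129}{353466} \approx -16408.0$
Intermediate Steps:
$M = \frac{1}{353466}$ ($M = \frac{1}{6 \left(11336 + 47575\right)} = \frac{1}{6 \cdot 58911} = \frac{1}{6} \cdot \frac{1}{58911} = \frac{1}{353466} \approx 2.8291 \cdot 10^{-6}$)
$O - M = -16408 - \frac{1}{353466} = - \frac{5799670129}{353466}$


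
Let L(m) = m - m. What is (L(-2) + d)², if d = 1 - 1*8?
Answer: 49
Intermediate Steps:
L(m) = 0
d = -7 (d = 1 - 8 = -7)
(L(-2) + d)² = (0 - 7)² = (-7)² = 49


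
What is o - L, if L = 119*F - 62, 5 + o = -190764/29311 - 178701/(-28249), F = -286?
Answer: 28227416524724/828006439 ≈ 34091.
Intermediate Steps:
o = -4291019420/828006439 (o = -5 + (-190764/29311 - 178701/(-28249)) = -5 + (-190764*1/29311 - 178701*(-1/28249)) = -5 + (-190764/29311 + 178701/28249) = -5 - 150987225/828006439 = -4291019420/828006439 ≈ -5.1824)
L = -34096 (L = 119*(-286) - 62 = -34034 - 62 = -34096)
o - L = -4291019420/828006439 - 1*(-34096) = -4291019420/828006439 + 34096 = 28227416524724/828006439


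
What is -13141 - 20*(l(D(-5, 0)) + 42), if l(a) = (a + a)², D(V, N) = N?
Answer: -13981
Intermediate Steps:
l(a) = 4*a² (l(a) = (2*a)² = 4*a²)
-13141 - 20*(l(D(-5, 0)) + 42) = -13141 - 20*(4*0² + 42) = -13141 - 20*(4*0 + 42) = -13141 - 20*(0 + 42) = -13141 - 20*42 = -13141 - 840 = -13981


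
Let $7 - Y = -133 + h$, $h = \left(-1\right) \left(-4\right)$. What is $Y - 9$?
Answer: $127$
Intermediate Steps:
$h = 4$
$Y = 136$ ($Y = 7 - \left(-133 + 4\right) = 7 - -129 = 7 + 129 = 136$)
$Y - 9 = 136 - 9 = 127$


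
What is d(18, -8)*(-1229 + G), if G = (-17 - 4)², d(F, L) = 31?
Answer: -24428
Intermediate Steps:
G = 441 (G = (-21)² = 441)
d(18, -8)*(-1229 + G) = 31*(-1229 + 441) = 31*(-788) = -24428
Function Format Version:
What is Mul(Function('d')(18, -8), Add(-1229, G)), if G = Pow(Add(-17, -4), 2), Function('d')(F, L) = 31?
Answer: -24428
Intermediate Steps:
G = 441 (G = Pow(-21, 2) = 441)
Mul(Function('d')(18, -8), Add(-1229, G)) = Mul(31, Add(-1229, 441)) = Mul(31, -788) = -24428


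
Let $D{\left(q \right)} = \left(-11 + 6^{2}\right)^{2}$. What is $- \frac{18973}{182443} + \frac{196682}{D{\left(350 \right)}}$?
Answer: $\frac{35871396001}{114026875} \approx 314.59$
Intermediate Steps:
$D{\left(q \right)} = 625$ ($D{\left(q \right)} = \left(-11 + 36\right)^{2} = 25^{2} = 625$)
$- \frac{18973}{182443} + \frac{196682}{D{\left(350 \right)}} = - \frac{18973}{182443} + \frac{196682}{625} = \frac{35871396001}{114026875}$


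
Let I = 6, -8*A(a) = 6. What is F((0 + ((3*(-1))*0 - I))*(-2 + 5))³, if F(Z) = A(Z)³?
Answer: -19683/262144 ≈ -0.075085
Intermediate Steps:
A(a) = -¾ (A(a) = -⅛*6 = -¾)
F(Z) = -27/64 (F(Z) = (-¾)³ = -27/64)
F((0 + ((3*(-1))*0 - I))*(-2 + 5))³ = (-27/64)³ = -19683/262144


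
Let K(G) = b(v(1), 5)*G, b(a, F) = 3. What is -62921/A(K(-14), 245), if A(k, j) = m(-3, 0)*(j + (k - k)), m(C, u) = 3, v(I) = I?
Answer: -62921/735 ≈ -85.607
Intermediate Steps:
K(G) = 3*G
A(k, j) = 3*j (A(k, j) = 3*(j + (k - k)) = 3*(j + 0) = 3*j)
-62921/A(K(-14), 245) = -62921/(3*245) = -62921/735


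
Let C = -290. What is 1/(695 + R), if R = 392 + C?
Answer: 1/797 ≈ 0.0012547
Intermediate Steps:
R = 102 (R = 392 - 290 = 102)
1/(695 + R) = 1/(695 + 102) = 1/797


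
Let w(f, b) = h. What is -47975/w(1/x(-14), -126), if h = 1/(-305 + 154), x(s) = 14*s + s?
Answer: 7244225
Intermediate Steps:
x(s) = 15*s
h = -1/151 (h = 1/(-151) = -1/151 ≈ -0.0066225)
w(f, b) = -1/151
-47975/w(1/x(-14), -126) = -47975/(-1/151) = -47975*(-151) = 7244225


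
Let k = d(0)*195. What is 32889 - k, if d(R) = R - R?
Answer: 32889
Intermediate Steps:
d(R) = 0
k = 0 (k = 0*195 = 0)
32889 - k = 32889 - 1*0 = 32889 + 0 = 32889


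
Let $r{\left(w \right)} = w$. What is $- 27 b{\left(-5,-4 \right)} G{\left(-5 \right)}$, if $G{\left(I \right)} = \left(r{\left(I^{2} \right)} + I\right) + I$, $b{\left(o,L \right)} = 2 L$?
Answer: $3240$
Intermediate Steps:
$G{\left(I \right)} = I^{2} + 2 I$ ($G{\left(I \right)} = \left(I^{2} + I\right) + I = \left(I + I^{2}\right) + I = I^{2} + 2 I$)
$- 27 b{\left(-5,-4 \right)} G{\left(-5 \right)} = - 27 \cdot 2 \left(-4\right) \left(- 5 \left(2 - 5\right)\right) = \left(-27\right) \left(-8\right) \left(\left(-5\right) \left(-3\right)\right) = 216 \cdot 15 = 3240$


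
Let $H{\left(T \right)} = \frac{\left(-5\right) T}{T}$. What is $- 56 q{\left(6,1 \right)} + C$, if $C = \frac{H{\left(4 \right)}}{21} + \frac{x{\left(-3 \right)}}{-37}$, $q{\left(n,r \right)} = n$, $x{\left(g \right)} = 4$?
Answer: $- \frac{261341}{777} \approx -336.35$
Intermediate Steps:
$H{\left(T \right)} = -5$
$C = - \frac{269}{777}$ ($C = - \frac{5}{21} + \frac{4}{-37} = \left(-5\right) \frac{1}{21} + 4 \left(- \frac{1}{37}\right) = - \frac{5}{21} - \frac{4}{37} = - \frac{269}{777} \approx -0.3462$)
$- 56 q{\left(6,1 \right)} + C = \left(-56\right) 6 - \frac{269}{777} = -336 - \frac{269}{777} = - \frac{261341}{777}$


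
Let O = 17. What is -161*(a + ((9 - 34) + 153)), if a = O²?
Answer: -67137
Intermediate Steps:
a = 289 (a = 17² = 289)
-161*(a + ((9 - 34) + 153)) = -161*(289 + ((9 - 34) + 153)) = -161*(289 + (-25 + 153)) = -161*(289 + 128) = -161*417 = -67137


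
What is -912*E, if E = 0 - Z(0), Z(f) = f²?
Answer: 0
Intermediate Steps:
E = 0 (E = 0 - 1*0² = 0 - 1*0 = 0 + 0 = 0)
-912*E = -912*0 = -228*0 = 0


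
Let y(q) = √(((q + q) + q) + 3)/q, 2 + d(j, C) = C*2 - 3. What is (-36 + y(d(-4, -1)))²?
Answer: 63486/49 + 216*I*√2/7 ≈ 1295.6 + 43.639*I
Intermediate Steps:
d(j, C) = -5 + 2*C (d(j, C) = -2 + (C*2 - 3) = -2 + (2*C - 3) = -2 + (-3 + 2*C) = -5 + 2*C)
y(q) = √(3 + 3*q)/q (y(q) = √((2*q + q) + 3)/q = √(3*q + 3)/q = √(3 + 3*q)/q)
(-36 + y(d(-4, -1)))² = (-36 + √(3 + 3*(-5 + 2*(-1)))/(-5 + 2*(-1)))² = (-36 + √(3 + 3*(-5 - 2))/(-5 - 2))² = (-36 + √(3 + 3*(-7))/(-7))² = (-36 - √(3 - 21)/7)² = (-36 - 3*I*√2/7)²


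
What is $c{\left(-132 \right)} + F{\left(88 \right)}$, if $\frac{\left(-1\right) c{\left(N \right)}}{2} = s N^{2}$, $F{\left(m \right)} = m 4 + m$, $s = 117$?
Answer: $-4076776$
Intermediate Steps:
$F{\left(m \right)} = 5 m$ ($F{\left(m \right)} = 4 m + m = 5 m$)
$c{\left(N \right)} = - 234 N^{2}$ ($c{\left(N \right)} = - 2 \cdot 117 N^{2} = - 234 N^{2}$)
$c{\left(-132 \right)} + F{\left(88 \right)} = - 234 \left(-132\right)^{2} + 5 \cdot 88 = \left(-234\right) 17424 + 440 = -4077216 + 440 = -4076776$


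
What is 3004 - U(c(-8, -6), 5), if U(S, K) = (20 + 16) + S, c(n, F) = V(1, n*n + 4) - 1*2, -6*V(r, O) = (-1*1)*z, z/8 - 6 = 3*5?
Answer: 2942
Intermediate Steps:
z = 168 (z = 48 + 8*(3*5) = 48 + 8*15 = 48 + 120 = 168)
V(r, O) = 28 (V(r, O) = -(-1*1)*168/6 = -(-1)*168/6 = -⅙*(-168) = 28)
c(n, F) = 26 (c(n, F) = 28 - 1*2 = 28 - 2 = 26)
U(S, K) = 36 + S
3004 - U(c(-8, -6), 5) = 3004 - (36 + 26) = 3004 - 1*62 = 3004 - 62 = 2942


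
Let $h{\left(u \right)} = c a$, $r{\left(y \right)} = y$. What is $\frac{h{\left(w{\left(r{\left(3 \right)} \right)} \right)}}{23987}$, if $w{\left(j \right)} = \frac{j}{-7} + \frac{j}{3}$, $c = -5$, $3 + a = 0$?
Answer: $\frac{15}{23987} \approx 0.00062534$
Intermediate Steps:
$a = -3$ ($a = -3 + 0 = -3$)
$w{\left(j \right)} = \frac{4 j}{21}$ ($w{\left(j \right)} = j \left(- \frac{1}{7}\right) + j \frac{1}{3} = - \frac{j}{7} + \frac{j}{3} = \frac{4 j}{21}$)
$h{\left(u \right)} = 15$ ($h{\left(u \right)} = \left(-5\right) \left(-3\right) = 15$)
$\frac{h{\left(w{\left(r{\left(3 \right)} \right)} \right)}}{23987} = \frac{15}{23987}$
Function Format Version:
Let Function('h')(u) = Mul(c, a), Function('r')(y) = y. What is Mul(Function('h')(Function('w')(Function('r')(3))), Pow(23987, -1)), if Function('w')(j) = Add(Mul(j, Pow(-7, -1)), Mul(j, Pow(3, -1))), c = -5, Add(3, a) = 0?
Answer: Rational(15, 23987) ≈ 0.00062534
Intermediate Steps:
a = -3 (a = Add(-3, 0) = -3)
Function('w')(j) = Mul(Rational(4, 21), j) (Function('w')(j) = Add(Mul(j, Rational(-1, 7)), Mul(j, Rational(1, 3))) = Add(Mul(Rational(-1, 7), j), Mul(Rational(1, 3), j)) = Mul(Rational(4, 21), j))
Function('h')(u) = 15 (Function('h')(u) = Mul(-5, -3) = 15)
Mul(Function('h')(Function('w')(Function('r')(3))), Pow(23987, -1)) = Mul(15, Pow(23987, -1)) = Mul(15, Rational(1, 23987)) = Rational(15, 23987)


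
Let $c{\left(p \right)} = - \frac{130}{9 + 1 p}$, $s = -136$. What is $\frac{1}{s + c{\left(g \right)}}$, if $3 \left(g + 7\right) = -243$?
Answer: $- \frac{79}{10614} \approx -0.007443$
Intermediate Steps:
$g = -88$ ($g = -7 + \frac{1}{3} \left(-243\right) = -7 - 81 = -88$)
$c{\left(p \right)} = - \frac{130}{9 + p}$
$\frac{1}{s + c{\left(g \right)}} = \frac{1}{-136 - \frac{130}{9 - 88}} = \frac{1}{-136 - \frac{130}{-79}} = \frac{1}{-136 - - \frac{130}{79}} = \frac{1}{-136 + \frac{130}{79}} = \frac{1}{- \frac{10614}{79}} = - \frac{79}{10614}$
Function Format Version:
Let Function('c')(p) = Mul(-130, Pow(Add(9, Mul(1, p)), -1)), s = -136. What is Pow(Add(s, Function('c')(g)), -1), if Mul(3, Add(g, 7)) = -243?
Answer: Rational(-79, 10614) ≈ -0.0074430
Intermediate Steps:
g = -88 (g = Add(-7, Mul(Rational(1, 3), -243)) = Add(-7, -81) = -88)
Function('c')(p) = Mul(-130, Pow(Add(9, p), -1))
Pow(Add(s, Function('c')(g)), -1) = Pow(Add(-136, Mul(-130, Pow(Add(9, -88), -1))), -1) = Pow(Add(-136, Mul(-130, Pow(-79, -1))), -1) = Pow(Add(-136, Mul(-130, Rational(-1, 79))), -1) = Pow(Add(-136, Rational(130, 79)), -1) = Pow(Rational(-10614, 79), -1) = Rational(-79, 10614)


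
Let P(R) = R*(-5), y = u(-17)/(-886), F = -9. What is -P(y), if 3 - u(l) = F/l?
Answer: -105/7531 ≈ -0.013942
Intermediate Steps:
u(l) = 3 + 9/l (u(l) = 3 - (-9)/l = 3 + 9/l)
y = -21/7531 (y = (3 + 9/(-17))/(-886) = (3 + 9*(-1/17))*(-1/886) = (3 - 9/17)*(-1/886) = (42/17)*(-1/886) = -21/7531 ≈ -0.0027885)
P(R) = -5*R
-P(y) = -(-5)*(-21)/7531 = -1*105/7531 = -105/7531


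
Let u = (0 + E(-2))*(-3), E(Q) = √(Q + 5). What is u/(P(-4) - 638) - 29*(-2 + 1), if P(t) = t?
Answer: 29 + √3/214 ≈ 29.008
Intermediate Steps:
E(Q) = √(5 + Q)
u = -3*√3 (u = (0 + √(5 - 2))*(-3) = (0 + √3)*(-3) = √3*(-3) = -3*√3 ≈ -5.1962)
u/(P(-4) - 638) - 29*(-2 + 1) = (-3*√3)/(-4 - 638) - 29*(-2 + 1) = (-3*√3)/(-642) - 29*(-1) = -(-1)*√3/214 - 1*(-29) = √3/214 + 29 = 29 + √3/214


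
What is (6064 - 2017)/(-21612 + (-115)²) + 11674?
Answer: 97905791/8387 ≈ 11674.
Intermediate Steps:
(6064 - 2017)/(-21612 + (-115)²) + 11674 = 4047/(-21612 + 13225) + 11674 = 4047/(-8387) + 11674 = 4047*(-1/8387) + 11674 = -4047/8387 + 11674 = 97905791/8387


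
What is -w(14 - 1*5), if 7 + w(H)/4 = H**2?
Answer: -296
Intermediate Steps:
w(H) = -28 + 4*H**2
-w(14 - 1*5) = -(-28 + 4*(14 - 1*5)**2) = -(-28 + 4*(14 - 5)**2) = -(-28 + 4*9**2) = -(-28 + 4*81) = -(-28 + 324) = -1*296 = -296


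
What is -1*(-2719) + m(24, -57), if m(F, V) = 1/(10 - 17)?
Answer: 19032/7 ≈ 2718.9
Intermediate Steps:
m(F, V) = -⅐ (m(F, V) = 1/(-7) = -⅐)
-1*(-2719) + m(24, -57) = -1*(-2719) - ⅐ = 2719 - ⅐ = 19032/7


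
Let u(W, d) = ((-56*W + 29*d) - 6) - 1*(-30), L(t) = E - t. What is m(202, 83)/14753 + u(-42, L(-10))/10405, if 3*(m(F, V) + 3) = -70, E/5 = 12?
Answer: 194183159/460514895 ≈ 0.42167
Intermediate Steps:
E = 60 (E = 5*12 = 60)
m(F, V) = -79/3 (m(F, V) = -3 + (⅓)*(-70) = -3 - 70/3 = -79/3)
L(t) = 60 - t
u(W, d) = 24 - 56*W + 29*d (u(W, d) = (-6 - 56*W + 29*d) + 30 = 24 - 56*W + 29*d)
m(202, 83)/14753 + u(-42, L(-10))/10405 = -79/3/14753 + (24 - 56*(-42) + 29*(60 - 1*(-10)))/10405 = -79/3*1/14753 + (24 + 2352 + 29*(60 + 10))*(1/10405) = -79/44259 + (24 + 2352 + 29*70)*(1/10405) = -79/44259 + (24 + 2352 + 2030)*(1/10405) = -79/44259 + 4406*(1/10405) = -79/44259 + 4406/10405 = 194183159/460514895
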